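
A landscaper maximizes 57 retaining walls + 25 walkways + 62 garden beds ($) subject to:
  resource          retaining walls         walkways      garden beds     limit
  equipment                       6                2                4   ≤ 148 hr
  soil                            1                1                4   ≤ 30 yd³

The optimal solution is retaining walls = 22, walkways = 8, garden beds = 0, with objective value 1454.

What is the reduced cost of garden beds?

-6

At the optimum: equipment uses 148 of 148 (binding); soil uses 30 of 30 (binding).
From A_Bᵀ y = c: 6·y_equipment + 1·y_soil = 57; 2·y_equipment + 1·y_soil = 25.
Solving: y_equipment = 8, y_soil = 9.
Reduced cost of garden beds: c₃ − yᵀa₃ = 62 − (8·4 + 9·4) = 62 − 68 = -6.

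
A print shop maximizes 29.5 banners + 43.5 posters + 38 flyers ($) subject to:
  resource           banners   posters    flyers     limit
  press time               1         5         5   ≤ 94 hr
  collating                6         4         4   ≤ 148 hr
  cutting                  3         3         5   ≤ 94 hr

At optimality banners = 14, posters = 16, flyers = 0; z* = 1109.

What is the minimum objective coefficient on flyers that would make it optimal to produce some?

43.5

At the optimum: press time uses 94 of 94 (binding); collating uses 148 of 148 (binding); cutting uses 90 of 94 (slack = 4).
Slack constraints have shadow price 0 (complementary slackness).
The binding rows give the dual system: 1·y_press time + 6·y_collating = 29.5 and 5·y_press time + 4·y_collating = 43.5.
→ y_press time = 5.5 and y_collating = 4.
flyers enters the basis when its profit ≥ yᵀa₃ = 5.5·5 + 4·4 = 43.5.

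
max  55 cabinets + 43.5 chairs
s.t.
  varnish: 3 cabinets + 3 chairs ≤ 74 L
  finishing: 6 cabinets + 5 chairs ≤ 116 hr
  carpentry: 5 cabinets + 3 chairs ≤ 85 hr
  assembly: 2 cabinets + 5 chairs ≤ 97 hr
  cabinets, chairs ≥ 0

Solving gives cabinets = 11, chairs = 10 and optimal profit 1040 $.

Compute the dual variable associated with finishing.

7.5

Binding: finishing and carpentry. Non-binding: varnish (11 unused), assembly (25 unused).
By complementary slackness, y = 0 for the non-binding constraints.
From A_Bᵀ y = c: 6·y_finishing + 5·y_carpentry = 55; 5·y_finishing + 3·y_carpentry = 43.5.
→ y_finishing = 7.5 and y_carpentry = 2.
Shadow price of finishing = 7.5.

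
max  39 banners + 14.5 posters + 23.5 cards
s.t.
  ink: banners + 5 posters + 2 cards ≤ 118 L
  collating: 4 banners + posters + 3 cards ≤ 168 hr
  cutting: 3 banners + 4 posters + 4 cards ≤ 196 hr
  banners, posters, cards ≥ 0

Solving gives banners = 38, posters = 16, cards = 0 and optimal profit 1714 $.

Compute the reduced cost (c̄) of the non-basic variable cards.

-7

At the optimum: ink uses 118 of 118 (binding); collating uses 168 of 168 (binding); cutting uses 178 of 196 (slack = 18).
By complementary slackness, y = 0 for the non-binding constraint.
From A_Bᵀ y = c: 1·y_ink + 4·y_collating = 39; 5·y_ink + 1·y_collating = 14.5.
This yields shadow prices y_ink = 1, y_collating = 9.5.
Reduced cost of cards: c₃ − yᵀa₃ = 23.5 − (1·2 + 9.5·3) = 23.5 − 30.5 = -7.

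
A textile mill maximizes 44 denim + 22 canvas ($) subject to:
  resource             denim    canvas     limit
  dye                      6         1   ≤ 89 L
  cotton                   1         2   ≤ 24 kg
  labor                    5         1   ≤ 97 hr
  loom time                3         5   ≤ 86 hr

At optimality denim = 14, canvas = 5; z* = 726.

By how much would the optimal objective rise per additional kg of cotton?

8

Binding: dye and cotton. Non-binding: labor (22 unused), loom time (19 unused).
Since labor, loom time are not tight, their duals are 0.
The binding rows give the dual system: 6·y_dye + 1·y_cotton = 44 and 1·y_dye + 2·y_cotton = 22.
This yields shadow prices y_dye = 6, y_cotton = 8.
Shadow price of cotton = 8.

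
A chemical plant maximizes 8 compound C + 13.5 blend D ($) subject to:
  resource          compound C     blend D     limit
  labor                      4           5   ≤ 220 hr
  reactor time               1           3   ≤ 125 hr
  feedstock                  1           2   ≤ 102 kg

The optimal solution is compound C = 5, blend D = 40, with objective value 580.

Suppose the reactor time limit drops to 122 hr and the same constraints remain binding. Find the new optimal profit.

574

Binding: labor and reactor time. Non-binding: feedstock (17 unused).
By complementary slackness, y = 0 for the non-binding constraint.
From A_Bᵀ y = c: 4·y_labor + 1·y_reactor time = 8; 5·y_labor + 3·y_reactor time = 13.5.
Solving: y_labor = 1.5, y_reactor time = 2.
Δz = y_reactor time·Δb = 2 × (-3) = -6, so new z* = 580 − 6 = 574.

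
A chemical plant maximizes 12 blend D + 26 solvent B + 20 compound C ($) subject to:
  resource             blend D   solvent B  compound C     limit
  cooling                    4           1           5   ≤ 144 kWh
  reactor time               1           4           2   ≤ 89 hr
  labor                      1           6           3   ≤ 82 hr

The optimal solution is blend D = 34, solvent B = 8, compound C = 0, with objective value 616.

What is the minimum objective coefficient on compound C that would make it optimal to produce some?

At the optimum: cooling uses 144 of 144 (binding); reactor time uses 66 of 89 (slack = 23); labor uses 82 of 82 (binding).
Slack constraints have shadow price 0 (complementary slackness).
From A_Bᵀ y = c: 4·y_cooling + 1·y_labor = 12; 1·y_cooling + 6·y_labor = 26.
This yields shadow prices y_cooling = 2, y_labor = 4.
compound C enters the basis when its profit ≥ yᵀa₃ = 2·5 + 4·3 = 22.

22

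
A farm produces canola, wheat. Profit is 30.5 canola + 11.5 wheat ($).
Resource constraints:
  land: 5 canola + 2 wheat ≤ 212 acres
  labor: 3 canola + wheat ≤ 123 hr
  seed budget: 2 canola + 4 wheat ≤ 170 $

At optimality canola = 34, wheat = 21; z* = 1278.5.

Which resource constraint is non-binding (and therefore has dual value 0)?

land: 212/212 (binding)
labor: 123/123 (binding)
seed budget: 152/170 (slack 18)
By complementary slackness, a constraint with positive slack has shadow price 0 → seed budget.

seed budget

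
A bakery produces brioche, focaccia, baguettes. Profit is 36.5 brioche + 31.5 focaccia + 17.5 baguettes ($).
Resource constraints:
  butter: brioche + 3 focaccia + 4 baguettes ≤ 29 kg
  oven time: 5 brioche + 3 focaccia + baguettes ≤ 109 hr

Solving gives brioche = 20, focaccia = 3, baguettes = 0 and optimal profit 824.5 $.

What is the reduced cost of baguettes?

Check each constraint at x*: butter 29/29 (tight); oven time 109/109 (tight).
Dual feasibility on the basic columns requires 1·y_butter + 5·y_oven time = 36.5, 3·y_butter + 3·y_oven time = 31.5.
→ y_butter = 4 and y_oven time = 6.5.
Reduced cost of baguettes: c₃ − yᵀa₃ = 17.5 − (4·4 + 6.5·1) = 17.5 − 22.5 = -5.

-5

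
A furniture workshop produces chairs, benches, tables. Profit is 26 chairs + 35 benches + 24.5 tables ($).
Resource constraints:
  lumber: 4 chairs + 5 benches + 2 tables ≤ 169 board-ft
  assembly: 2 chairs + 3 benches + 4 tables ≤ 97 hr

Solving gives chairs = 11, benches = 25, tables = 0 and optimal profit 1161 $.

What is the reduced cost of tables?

-3.5

Both lumber and assembly are binding at x*.
The binding rows give the dual system: 4·y_lumber + 2·y_assembly = 26 and 5·y_lumber + 3·y_assembly = 35.
→ y_lumber = 4 and y_assembly = 5.
Reduced cost of tables: c₃ − yᵀa₃ = 24.5 − (4·2 + 5·4) = 24.5 − 28 = -3.5.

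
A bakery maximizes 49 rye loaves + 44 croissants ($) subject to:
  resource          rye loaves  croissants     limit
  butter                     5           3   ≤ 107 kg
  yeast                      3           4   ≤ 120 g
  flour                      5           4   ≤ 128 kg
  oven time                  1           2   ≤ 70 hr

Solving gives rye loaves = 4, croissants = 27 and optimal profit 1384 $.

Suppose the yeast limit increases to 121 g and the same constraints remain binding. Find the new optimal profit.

Binding: yeast and flour. Non-binding: butter (6 unused), oven time (12 unused).
By complementary slackness, y = 0 for the non-binding constraints.
The binding rows give the dual system: 3·y_yeast + 5·y_flour = 49 and 4·y_yeast + 4·y_flour = 44.
Solving: y_yeast = 3, y_flour = 8.
Δz = y_yeast·Δb = 3 × (1) = 3, so new z* = 1384 + 3 = 1387.

1387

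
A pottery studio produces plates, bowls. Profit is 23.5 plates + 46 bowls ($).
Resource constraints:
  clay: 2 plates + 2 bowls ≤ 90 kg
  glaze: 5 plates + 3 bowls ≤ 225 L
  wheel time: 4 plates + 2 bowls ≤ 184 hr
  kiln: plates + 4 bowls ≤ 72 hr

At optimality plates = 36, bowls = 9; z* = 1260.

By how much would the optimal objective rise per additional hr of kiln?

Binding: clay and kiln. Non-binding: glaze (18 unused), wheel time (22 unused).
Since glaze, wheel time are not tight, their duals are 0.
The binding rows give the dual system: 2·y_clay + 1·y_kiln = 23.5 and 2·y_clay + 4·y_kiln = 46.
This yields shadow prices y_clay = 8, y_kiln = 7.5.
Shadow price of kiln = 7.5.

7.5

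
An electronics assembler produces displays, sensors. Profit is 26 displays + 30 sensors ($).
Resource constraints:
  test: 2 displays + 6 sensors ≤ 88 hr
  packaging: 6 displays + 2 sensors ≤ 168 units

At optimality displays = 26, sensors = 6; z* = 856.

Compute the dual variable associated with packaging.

3

Check each constraint at x*: test 88/88 (tight); packaging 168/168 (tight).
Dual feasibility on the basic columns requires 2·y_test + 6·y_packaging = 26, 6·y_test + 2·y_packaging = 30.
Solving: y_test = 4, y_packaging = 3.
Shadow price of packaging = 3.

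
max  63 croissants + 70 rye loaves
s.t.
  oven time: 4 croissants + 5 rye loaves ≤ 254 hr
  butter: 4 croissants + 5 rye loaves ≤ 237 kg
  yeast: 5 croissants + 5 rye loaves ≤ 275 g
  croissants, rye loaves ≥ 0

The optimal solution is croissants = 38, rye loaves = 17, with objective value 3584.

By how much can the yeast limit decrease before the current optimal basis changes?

Binding constraints: butter, yeast. The basis is B = [[4,5],[5,5]] with det -5.
Per unit decrease in yeast, x* moves by d = (-1, 0.8).
The basis stays optimal until croissants reaches 0; allowable decrease = 38 g.

38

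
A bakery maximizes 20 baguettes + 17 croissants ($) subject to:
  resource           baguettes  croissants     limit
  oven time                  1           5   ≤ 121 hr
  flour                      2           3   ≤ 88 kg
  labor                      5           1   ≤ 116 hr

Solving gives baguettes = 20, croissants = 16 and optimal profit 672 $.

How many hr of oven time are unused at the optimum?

21

oven time used = 1·20 + 5·16 = 100; slack = 121 − 100 = 21.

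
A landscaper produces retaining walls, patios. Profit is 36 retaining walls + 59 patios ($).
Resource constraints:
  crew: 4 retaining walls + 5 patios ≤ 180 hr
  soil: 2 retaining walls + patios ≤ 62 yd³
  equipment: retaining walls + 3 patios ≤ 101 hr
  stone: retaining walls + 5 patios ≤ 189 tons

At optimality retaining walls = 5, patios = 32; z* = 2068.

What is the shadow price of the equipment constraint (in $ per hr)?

At the optimum: crew uses 180 of 180 (binding); soil uses 42 of 62 (slack = 20); equipment uses 101 of 101 (binding); stone uses 165 of 189 (slack = 24).
Slack constraints have shadow price 0 (complementary slackness).
The binding rows give the dual system: 4·y_crew + 1·y_equipment = 36 and 5·y_crew + 3·y_equipment = 59.
→ y_crew = 7 and y_equipment = 8.
Shadow price of equipment = 8.

8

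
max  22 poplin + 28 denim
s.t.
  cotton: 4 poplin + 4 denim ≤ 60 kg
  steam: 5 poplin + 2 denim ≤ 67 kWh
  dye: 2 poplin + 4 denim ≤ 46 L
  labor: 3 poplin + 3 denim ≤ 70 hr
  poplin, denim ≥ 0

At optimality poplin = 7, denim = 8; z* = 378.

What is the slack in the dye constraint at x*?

dye used = 2·7 + 4·8 = 46; slack = 46 − 46 = 0.

0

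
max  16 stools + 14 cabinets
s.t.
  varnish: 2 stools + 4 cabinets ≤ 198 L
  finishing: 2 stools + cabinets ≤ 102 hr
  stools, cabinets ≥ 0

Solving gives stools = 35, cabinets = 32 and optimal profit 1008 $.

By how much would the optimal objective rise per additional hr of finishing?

6

Both varnish and finishing are binding at x*.
From A_Bᵀ y = c: 2·y_varnish + 2·y_finishing = 16; 4·y_varnish + 1·y_finishing = 14.
This yields shadow prices y_varnish = 2, y_finishing = 6.
Shadow price of finishing = 6.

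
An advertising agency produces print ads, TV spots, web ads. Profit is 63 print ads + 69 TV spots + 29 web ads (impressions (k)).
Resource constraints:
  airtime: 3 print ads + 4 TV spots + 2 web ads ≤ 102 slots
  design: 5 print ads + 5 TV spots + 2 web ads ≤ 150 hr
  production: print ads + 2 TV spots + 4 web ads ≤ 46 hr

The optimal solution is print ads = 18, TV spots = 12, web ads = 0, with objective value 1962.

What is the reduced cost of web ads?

Check each constraint at x*: airtime 102/102 (tight); design 150/150 (tight); production 42/46 (slack 4).
Since production is not tight, its dual is 0.
Dual feasibility on the basic columns requires 3·y_airtime + 5·y_design = 63, 4·y_airtime + 5·y_design = 69.
This yields shadow prices y_airtime = 6, y_design = 9.
Reduced cost of web ads: c₃ − yᵀa₃ = 29 − (6·2 + 9·2) = 29 − 30 = -1.

-1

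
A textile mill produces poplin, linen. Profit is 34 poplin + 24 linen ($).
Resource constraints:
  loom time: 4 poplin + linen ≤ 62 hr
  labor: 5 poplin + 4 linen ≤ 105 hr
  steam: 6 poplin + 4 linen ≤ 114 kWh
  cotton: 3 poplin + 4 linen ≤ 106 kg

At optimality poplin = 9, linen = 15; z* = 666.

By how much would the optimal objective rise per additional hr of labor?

At the optimum: loom time uses 51 of 62 (slack = 11); labor uses 105 of 105 (binding); steam uses 114 of 114 (binding); cotton uses 87 of 106 (slack = 19).
Since loom time, cotton are not tight, their duals are 0.
The binding rows give the dual system: 5·y_labor + 6·y_steam = 34 and 4·y_labor + 4·y_steam = 24.
This yields shadow prices y_labor = 2, y_steam = 4.
Shadow price of labor = 2.

2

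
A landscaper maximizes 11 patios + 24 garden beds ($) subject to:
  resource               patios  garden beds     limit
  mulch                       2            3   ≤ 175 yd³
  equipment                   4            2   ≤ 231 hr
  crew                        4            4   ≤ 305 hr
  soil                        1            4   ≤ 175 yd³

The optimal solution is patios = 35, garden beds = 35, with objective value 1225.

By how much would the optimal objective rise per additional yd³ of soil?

3

Binding: mulch and soil. Non-binding: equipment (21 unused), crew (25 unused).
By complementary slackness, y = 0 for the non-binding constraints.
The binding rows give the dual system: 2·y_mulch + 1·y_soil = 11 and 3·y_mulch + 4·y_soil = 24.
This yields shadow prices y_mulch = 4, y_soil = 3.
Shadow price of soil = 3.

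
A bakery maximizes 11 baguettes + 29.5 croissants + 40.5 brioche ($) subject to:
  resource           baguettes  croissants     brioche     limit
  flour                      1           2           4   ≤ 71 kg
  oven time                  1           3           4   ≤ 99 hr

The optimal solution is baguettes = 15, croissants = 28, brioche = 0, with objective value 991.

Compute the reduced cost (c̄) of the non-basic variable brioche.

Both flour and oven time are binding at x*.
From A_Bᵀ y = c: 1·y_flour + 1·y_oven time = 11; 2·y_flour + 3·y_oven time = 29.5.
Solving: y_flour = 3.5, y_oven time = 7.5.
Reduced cost of brioche: c₃ − yᵀa₃ = 40.5 − (3.5·4 + 7.5·4) = 40.5 − 44 = -3.5.

-3.5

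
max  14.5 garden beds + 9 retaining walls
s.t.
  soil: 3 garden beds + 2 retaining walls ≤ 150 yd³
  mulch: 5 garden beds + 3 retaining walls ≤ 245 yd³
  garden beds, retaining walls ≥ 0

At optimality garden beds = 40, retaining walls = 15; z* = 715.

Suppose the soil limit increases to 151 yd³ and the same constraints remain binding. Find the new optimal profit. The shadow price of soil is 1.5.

Δb = 1, so new z* = 715 + (1.5)·(1) = 715 + 1.5 = 716.5.

716.5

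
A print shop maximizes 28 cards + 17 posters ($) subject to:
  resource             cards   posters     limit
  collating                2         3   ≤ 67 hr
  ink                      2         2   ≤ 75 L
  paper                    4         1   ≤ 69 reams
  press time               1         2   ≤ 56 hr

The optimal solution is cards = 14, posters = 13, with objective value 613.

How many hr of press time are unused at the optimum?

16

press time used = 1·14 + 2·13 = 40; slack = 56 − 40 = 16.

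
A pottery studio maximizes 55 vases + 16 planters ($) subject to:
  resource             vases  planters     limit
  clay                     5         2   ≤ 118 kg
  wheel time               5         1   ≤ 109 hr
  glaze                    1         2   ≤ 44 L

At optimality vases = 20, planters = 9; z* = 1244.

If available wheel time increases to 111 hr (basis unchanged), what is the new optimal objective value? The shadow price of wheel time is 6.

1256

Δb = 2, so new z* = 1244 + (6)·(2) = 1244 + 12 = 1256.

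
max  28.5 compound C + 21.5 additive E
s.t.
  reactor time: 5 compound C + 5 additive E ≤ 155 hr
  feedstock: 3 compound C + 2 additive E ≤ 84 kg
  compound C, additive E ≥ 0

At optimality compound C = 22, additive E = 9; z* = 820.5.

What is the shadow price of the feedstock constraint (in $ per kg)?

At the optimum: reactor time uses 155 of 155 (binding); feedstock uses 84 of 84 (binding).
Dual feasibility on the basic columns requires 5·y_reactor time + 3·y_feedstock = 28.5, 5·y_reactor time + 2·y_feedstock = 21.5.
Solving: y_reactor time = 1.5, y_feedstock = 7.
Shadow price of feedstock = 7.

7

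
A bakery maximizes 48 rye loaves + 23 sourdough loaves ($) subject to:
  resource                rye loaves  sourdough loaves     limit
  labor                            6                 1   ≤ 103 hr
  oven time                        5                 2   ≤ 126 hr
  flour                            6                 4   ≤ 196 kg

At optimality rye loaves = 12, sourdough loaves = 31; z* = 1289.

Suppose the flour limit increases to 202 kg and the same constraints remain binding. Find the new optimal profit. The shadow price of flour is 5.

Δb = 6, so new z* = 1289 + (5)·(6) = 1289 + 30 = 1319.

1319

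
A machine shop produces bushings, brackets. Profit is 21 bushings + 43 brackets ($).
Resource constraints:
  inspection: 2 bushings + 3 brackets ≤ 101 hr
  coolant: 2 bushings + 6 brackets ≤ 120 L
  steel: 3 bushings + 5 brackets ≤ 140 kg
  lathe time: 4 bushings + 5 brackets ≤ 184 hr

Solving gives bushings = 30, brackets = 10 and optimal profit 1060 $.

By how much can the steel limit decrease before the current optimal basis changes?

Binding constraints: coolant, steel. The basis is B = [[2,6],[3,5]] with det -8.
Per unit decrease in steel, x* moves by d = (-0.75, 0.25).
The basis stays optimal until bushings reaches 0; allowable decrease = 40 kg.

40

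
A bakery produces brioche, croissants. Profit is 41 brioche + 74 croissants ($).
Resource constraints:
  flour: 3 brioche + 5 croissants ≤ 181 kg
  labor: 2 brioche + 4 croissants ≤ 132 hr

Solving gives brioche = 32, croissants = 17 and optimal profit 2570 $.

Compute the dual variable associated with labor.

8.5

At the optimum: flour uses 181 of 181 (binding); labor uses 132 of 132 (binding).
Dual feasibility on the basic columns requires 3·y_flour + 2·y_labor = 41, 5·y_flour + 4·y_labor = 74.
Solving: y_flour = 8, y_labor = 8.5.
Shadow price of labor = 8.5.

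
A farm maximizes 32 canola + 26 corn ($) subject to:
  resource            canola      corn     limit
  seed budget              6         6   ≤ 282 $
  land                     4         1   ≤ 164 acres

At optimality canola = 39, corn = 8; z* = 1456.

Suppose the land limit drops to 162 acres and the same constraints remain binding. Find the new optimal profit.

1452

Both seed budget and land are binding at x*.
Dual feasibility on the basic columns requires 6·y_seed budget + 4·y_land = 32, 6·y_seed budget + 1·y_land = 26.
Solving: y_seed budget = 4, y_land = 2.
Δz = y_land·Δb = 2 × (-2) = -4, so new z* = 1456 − 4 = 1452.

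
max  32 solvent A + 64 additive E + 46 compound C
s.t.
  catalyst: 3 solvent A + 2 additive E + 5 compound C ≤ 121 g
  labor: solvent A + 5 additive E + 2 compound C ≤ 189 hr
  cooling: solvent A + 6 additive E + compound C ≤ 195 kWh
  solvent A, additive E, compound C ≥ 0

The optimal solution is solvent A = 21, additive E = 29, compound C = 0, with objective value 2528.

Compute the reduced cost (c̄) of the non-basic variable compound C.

Binding: catalyst and cooling. Non-binding: labor (23 unused).
Slack constraints have shadow price 0 (complementary slackness).
The binding rows give the dual system: 3·y_catalyst + 1·y_cooling = 32 and 2·y_catalyst + 6·y_cooling = 64.
This yields shadow prices y_catalyst = 8, y_cooling = 8.
Reduced cost of compound C: c₃ − yᵀa₃ = 46 − (8·5 + 8·1) = 46 − 48 = -2.

-2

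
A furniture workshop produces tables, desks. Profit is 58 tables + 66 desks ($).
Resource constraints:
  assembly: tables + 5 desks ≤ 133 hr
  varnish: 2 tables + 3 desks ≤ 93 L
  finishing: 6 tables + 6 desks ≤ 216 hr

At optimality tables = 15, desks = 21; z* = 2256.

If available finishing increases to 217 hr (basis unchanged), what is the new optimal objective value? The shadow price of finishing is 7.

Δb = 1, so new z* = 2256 + (7)·(1) = 2256 + 7 = 2263.

2263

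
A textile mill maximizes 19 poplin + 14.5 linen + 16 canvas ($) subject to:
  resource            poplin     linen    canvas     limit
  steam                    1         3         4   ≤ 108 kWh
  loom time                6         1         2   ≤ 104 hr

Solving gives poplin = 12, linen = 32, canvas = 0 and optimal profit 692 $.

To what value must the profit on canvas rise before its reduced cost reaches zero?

21

Check each constraint at x*: steam 108/108 (tight); loom time 104/104 (tight).
Dual feasibility on the basic columns requires 1·y_steam + 6·y_loom time = 19, 3·y_steam + 1·y_loom time = 14.5.
→ y_steam = 4 and y_loom time = 2.5.
canvas enters the basis when its profit ≥ yᵀa₃ = 4·4 + 2.5·2 = 21.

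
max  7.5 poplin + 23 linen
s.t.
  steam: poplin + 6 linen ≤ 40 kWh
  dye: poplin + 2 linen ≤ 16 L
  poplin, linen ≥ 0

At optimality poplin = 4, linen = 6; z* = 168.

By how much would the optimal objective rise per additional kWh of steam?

Both steam and dye are binding at x*.
From A_Bᵀ y = c: 1·y_steam + 1·y_dye = 7.5; 6·y_steam + 2·y_dye = 23.
This yields shadow prices y_steam = 2, y_dye = 5.5.
Shadow price of steam = 2.

2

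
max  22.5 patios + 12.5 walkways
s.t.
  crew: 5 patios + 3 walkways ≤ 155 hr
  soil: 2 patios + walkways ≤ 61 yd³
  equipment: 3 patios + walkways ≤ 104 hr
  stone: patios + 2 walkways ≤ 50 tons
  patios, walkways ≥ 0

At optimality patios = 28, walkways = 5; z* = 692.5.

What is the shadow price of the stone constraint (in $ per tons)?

Binding: crew and soil. Non-binding: equipment (15 unused), stone (12 unused).
By complementary slackness, y = 0 for the non-binding constraints.
Dual feasibility on the basic columns requires 5·y_crew + 2·y_soil = 22.5, 3·y_crew + 1·y_soil = 12.5.
→ y_crew = 2.5 and y_soil = 5.
Shadow price of stone = 0.

0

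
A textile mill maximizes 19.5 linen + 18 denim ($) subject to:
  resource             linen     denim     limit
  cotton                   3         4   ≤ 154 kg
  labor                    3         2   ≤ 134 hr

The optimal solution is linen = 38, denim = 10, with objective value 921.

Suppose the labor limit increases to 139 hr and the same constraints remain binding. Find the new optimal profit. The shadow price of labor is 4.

Δb = 5, so new z* = 921 + (4)·(5) = 921 + 20 = 941.

941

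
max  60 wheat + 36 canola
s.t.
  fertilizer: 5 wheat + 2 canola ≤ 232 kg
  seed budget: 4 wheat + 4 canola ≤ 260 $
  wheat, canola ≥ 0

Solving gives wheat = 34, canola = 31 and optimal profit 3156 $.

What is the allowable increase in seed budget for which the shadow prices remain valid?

204

Binding constraints: fertilizer, seed budget. The basis is B = [[5,2],[4,4]] with det 12.
Per unit increase in seed budget, x* moves by d = (-0.1667, 0.4167).
The basis stays optimal until wheat reaches 0; allowable increase = 204 $.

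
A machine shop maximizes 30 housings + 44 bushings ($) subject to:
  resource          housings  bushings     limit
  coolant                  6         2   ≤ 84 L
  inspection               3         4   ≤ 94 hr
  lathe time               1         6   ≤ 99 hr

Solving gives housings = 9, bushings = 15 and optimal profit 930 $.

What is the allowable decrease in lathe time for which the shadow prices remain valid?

85

Binding constraints: coolant, lathe time. The basis is B = [[6,2],[1,6]] with det 34.
Per unit decrease in lathe time, x* moves by d = (0.0588, -0.1765).
The basis stays optimal until bushings reaches 0; allowable decrease = 85 hr.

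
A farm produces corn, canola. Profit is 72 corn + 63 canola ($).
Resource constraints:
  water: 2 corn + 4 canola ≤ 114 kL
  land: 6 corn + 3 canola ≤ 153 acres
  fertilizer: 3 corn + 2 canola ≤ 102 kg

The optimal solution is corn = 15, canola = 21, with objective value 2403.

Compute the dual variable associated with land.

Binding: water and land. Non-binding: fertilizer (15 unused).
Slack constraints have shadow price 0 (complementary slackness).
Dual feasibility on the basic columns requires 2·y_water + 6·y_land = 72, 4·y_water + 3·y_land = 63.
→ y_water = 9 and y_land = 9.
Shadow price of land = 9.

9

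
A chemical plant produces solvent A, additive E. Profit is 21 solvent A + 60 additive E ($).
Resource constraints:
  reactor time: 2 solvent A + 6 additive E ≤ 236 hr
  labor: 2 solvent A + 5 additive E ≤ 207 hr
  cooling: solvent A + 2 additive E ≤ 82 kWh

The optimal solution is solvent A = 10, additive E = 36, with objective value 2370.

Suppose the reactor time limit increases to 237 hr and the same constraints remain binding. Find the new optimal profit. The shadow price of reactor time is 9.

Δb = 1, so new z* = 2370 + (9)·(1) = 2370 + 9 = 2379.

2379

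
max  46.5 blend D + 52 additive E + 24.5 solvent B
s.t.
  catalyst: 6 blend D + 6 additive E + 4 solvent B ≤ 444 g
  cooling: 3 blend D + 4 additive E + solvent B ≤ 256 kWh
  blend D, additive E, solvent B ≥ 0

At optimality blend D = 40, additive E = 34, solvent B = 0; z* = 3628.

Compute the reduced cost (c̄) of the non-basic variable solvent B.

At the optimum: catalyst uses 444 of 444 (binding); cooling uses 256 of 256 (binding).
The binding rows give the dual system: 6·y_catalyst + 3·y_cooling = 46.5 and 6·y_catalyst + 4·y_cooling = 52.
→ y_catalyst = 5 and y_cooling = 5.5.
Reduced cost of solvent B: c₃ − yᵀa₃ = 24.5 − (5·4 + 5.5·1) = 24.5 − 25.5 = -1.

-1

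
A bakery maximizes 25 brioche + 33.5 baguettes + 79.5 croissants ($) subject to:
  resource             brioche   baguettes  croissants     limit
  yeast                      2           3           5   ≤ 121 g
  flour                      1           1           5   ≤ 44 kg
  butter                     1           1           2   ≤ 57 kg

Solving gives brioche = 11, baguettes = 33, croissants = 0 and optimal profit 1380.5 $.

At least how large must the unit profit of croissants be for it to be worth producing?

82.5

Binding: yeast and flour. Non-binding: butter (13 unused).
Since butter is not tight, its dual is 0.
Dual feasibility on the basic columns requires 2·y_yeast + 1·y_flour = 25, 3·y_yeast + 1·y_flour = 33.5.
Solving: y_yeast = 8.5, y_flour = 8.
croissants enters the basis when its profit ≥ yᵀa₃ = 8.5·5 + 8·5 = 82.5.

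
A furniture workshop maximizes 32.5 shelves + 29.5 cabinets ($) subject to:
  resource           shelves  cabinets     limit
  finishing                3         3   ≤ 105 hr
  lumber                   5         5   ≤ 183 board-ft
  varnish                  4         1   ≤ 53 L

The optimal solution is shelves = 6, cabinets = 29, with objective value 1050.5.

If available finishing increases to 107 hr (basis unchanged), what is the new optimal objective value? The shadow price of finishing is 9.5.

Δb = 2, so new z* = 1050.5 + (9.5)·(2) = 1050.5 + 19 = 1069.5.

1069.5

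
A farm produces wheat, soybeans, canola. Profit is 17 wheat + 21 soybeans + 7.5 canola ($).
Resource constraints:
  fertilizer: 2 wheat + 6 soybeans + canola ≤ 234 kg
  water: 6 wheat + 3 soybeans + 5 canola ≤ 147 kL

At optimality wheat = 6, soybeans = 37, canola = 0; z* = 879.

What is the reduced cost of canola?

At the optimum: fertilizer uses 234 of 234 (binding); water uses 147 of 147 (binding).
The binding rows give the dual system: 2·y_fertilizer + 6·y_water = 17 and 6·y_fertilizer + 3·y_water = 21.
→ y_fertilizer = 2.5 and y_water = 2.
Reduced cost of canola: c₃ − yᵀa₃ = 7.5 − (2.5·1 + 2·5) = 7.5 − 12.5 = -5.

-5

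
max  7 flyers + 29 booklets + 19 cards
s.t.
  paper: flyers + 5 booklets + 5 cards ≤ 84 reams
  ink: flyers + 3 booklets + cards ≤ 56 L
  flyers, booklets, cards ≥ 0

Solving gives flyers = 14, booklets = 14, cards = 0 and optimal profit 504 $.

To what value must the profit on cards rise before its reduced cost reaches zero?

Both paper and ink are binding at x*.
The binding rows give the dual system: 1·y_paper + 1·y_ink = 7 and 5·y_paper + 3·y_ink = 29.
→ y_paper = 4 and y_ink = 3.
cards enters the basis when its profit ≥ yᵀa₃ = 4·5 + 3·1 = 23.

23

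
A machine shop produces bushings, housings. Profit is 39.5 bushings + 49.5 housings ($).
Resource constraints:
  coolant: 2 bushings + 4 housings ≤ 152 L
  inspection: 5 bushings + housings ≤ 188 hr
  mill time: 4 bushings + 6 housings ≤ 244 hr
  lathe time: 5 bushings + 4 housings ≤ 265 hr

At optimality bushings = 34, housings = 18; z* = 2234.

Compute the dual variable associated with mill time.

8

Binding: inspection and mill time. Non-binding: coolant (12 unused), lathe time (23 unused).
Since coolant, lathe time are not tight, their duals are 0.
Dual feasibility on the basic columns requires 5·y_inspection + 4·y_mill time = 39.5, 1·y_inspection + 6·y_mill time = 49.5.
Solving: y_inspection = 1.5, y_mill time = 8.
Shadow price of mill time = 8.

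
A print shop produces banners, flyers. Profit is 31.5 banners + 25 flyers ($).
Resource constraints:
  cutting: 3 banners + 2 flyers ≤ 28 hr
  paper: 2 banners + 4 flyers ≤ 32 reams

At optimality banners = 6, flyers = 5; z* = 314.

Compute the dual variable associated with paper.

1.5

Check each constraint at x*: cutting 28/28 (tight); paper 32/32 (tight).
From A_Bᵀ y = c: 3·y_cutting + 2·y_paper = 31.5; 2·y_cutting + 4·y_paper = 25.
→ y_cutting = 9.5 and y_paper = 1.5.
Shadow price of paper = 1.5.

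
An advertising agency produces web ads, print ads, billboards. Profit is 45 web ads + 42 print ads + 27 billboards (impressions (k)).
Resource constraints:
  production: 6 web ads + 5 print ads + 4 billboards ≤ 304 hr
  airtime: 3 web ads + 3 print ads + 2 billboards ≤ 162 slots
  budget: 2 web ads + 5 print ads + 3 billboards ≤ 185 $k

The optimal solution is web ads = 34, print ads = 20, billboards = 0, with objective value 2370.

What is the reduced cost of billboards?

-3

Check each constraint at x*: production 304/304 (tight); airtime 162/162 (tight); budget 168/185 (slack 17).
By complementary slackness, y = 0 for the non-binding constraint.
Dual feasibility on the basic columns requires 6·y_production + 3·y_airtime = 45, 5·y_production + 3·y_airtime = 42.
→ y_production = 3 and y_airtime = 9.
Reduced cost of billboards: c₃ − yᵀa₃ = 27 − (3·4 + 9·2) = 27 − 30 = -3.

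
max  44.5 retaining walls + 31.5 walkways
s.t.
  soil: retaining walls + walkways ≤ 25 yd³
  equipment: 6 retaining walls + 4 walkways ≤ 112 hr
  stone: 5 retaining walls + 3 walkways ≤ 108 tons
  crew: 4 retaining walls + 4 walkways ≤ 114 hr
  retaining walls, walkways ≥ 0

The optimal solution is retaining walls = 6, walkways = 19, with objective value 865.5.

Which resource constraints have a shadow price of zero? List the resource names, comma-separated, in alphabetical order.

crew, stone

soil: 25/25 (binding)
equipment: 112/112 (binding)
stone: 87/108 (slack 21)
crew: 100/114 (slack 14)
By complementary slackness, a constraint with positive slack has shadow price 0 → crew, stone.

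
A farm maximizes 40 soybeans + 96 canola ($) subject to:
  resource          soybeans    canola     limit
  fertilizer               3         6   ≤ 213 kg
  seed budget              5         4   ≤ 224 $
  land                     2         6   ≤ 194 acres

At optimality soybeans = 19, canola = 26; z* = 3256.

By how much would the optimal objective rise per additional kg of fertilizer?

8

Binding: fertilizer and land. Non-binding: seed budget (25 unused).
Slack constraints have shadow price 0 (complementary slackness).
Dual feasibility on the basic columns requires 3·y_fertilizer + 2·y_land = 40, 6·y_fertilizer + 6·y_land = 96.
This yields shadow prices y_fertilizer = 8, y_land = 8.
Shadow price of fertilizer = 8.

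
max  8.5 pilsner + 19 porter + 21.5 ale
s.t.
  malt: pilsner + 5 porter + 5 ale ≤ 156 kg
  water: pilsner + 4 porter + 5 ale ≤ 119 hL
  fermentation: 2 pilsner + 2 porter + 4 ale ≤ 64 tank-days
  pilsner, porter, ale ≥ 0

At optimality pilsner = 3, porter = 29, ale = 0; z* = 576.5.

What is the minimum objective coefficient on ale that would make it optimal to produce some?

27.5

Check each constraint at x*: malt 148/156 (slack 8); water 119/119 (tight); fermentation 64/64 (tight).
By complementary slackness, y = 0 for the non-binding constraint.
The binding rows give the dual system: 1·y_water + 2·y_fermentation = 8.5 and 4·y_water + 2·y_fermentation = 19.
Solving: y_water = 3.5, y_fermentation = 2.5.
ale enters the basis when its profit ≥ yᵀa₃ = 3.5·5 + 2.5·4 = 27.5.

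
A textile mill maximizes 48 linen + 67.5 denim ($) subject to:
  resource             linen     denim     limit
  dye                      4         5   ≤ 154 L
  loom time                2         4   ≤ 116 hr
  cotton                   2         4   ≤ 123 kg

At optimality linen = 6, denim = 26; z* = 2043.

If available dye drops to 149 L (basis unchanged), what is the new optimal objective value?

1995.5

At the optimum: dye uses 154 of 154 (binding); loom time uses 116 of 116 (binding); cotton uses 116 of 123 (slack = 7).
Since cotton is not tight, its dual is 0.
From A_Bᵀ y = c: 4·y_dye + 2·y_loom time = 48; 5·y_dye + 4·y_loom time = 67.5.
This yields shadow prices y_dye = 9.5, y_loom time = 5.
Δz = y_dye·Δb = 9.5 × (-5) = -47.5, so new z* = 2043 − 47.5 = 1995.5.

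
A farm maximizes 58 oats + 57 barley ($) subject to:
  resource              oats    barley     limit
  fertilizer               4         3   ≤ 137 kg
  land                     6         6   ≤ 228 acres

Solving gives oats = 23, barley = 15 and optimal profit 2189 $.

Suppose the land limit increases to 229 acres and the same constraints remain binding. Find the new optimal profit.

At the optimum: fertilizer uses 137 of 137 (binding); land uses 228 of 228 (binding).
The binding rows give the dual system: 4·y_fertilizer + 6·y_land = 58 and 3·y_fertilizer + 6·y_land = 57.
→ y_fertilizer = 1 and y_land = 9.
Δz = y_land·Δb = 9 × (1) = 9, so new z* = 2189 + 9 = 2198.

2198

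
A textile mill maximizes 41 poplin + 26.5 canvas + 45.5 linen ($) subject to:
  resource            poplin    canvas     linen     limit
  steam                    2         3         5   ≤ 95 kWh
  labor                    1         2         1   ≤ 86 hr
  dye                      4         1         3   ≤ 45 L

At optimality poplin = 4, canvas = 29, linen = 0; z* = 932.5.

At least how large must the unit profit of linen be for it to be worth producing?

At the optimum: steam uses 95 of 95 (binding); labor uses 62 of 86 (slack = 24); dye uses 45 of 45 (binding).
Since labor is not tight, its dual is 0.
From A_Bᵀ y = c: 2·y_steam + 4·y_dye = 41; 3·y_steam + 1·y_dye = 26.5.
This yields shadow prices y_steam = 6.5, y_dye = 7.
linen enters the basis when its profit ≥ yᵀa₃ = 6.5·5 + 7·3 = 53.5.

53.5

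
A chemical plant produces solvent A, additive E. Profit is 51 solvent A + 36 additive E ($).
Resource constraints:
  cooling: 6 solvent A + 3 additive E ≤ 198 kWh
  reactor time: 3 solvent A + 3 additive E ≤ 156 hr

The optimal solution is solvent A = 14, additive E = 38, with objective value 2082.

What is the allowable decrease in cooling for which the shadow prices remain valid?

Binding constraints: cooling, reactor time. The basis is B = [[6,3],[3,3]] with det 9.
Per unit decrease in cooling, x* moves by d = (-0.3333, 0.3333).
The basis stays optimal until solvent A reaches 0; allowable decrease = 42 kWh.

42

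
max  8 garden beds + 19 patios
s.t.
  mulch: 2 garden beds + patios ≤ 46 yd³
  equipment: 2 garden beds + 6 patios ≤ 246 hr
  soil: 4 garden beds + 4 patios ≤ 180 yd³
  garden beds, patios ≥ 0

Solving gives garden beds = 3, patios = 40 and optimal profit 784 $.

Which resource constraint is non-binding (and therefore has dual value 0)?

soil

mulch: 46/46 (binding)
equipment: 246/246 (binding)
soil: 172/180 (slack 8)
By complementary slackness, a constraint with positive slack has shadow price 0 → soil.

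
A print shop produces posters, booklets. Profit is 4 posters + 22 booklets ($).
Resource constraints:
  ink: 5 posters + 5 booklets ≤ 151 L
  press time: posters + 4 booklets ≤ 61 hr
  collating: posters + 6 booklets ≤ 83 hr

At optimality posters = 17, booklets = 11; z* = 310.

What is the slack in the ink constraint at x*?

ink used = 5·17 + 5·11 = 140; slack = 151 − 140 = 11.

11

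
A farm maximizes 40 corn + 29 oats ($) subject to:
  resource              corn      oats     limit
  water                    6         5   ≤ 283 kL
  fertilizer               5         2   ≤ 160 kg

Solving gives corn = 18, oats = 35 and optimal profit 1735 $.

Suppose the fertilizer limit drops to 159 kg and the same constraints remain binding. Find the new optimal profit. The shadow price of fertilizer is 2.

1733

Δb = -1, so new z* = 1735 + (2)·(-1) = 1735 − 2 = 1733.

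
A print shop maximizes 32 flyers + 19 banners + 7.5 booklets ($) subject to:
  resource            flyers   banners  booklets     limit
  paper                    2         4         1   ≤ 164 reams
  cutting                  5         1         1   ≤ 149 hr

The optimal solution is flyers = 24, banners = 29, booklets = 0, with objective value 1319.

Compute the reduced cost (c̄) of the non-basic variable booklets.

Both paper and cutting are binding at x*.
From A_Bᵀ y = c: 2·y_paper + 5·y_cutting = 32; 4·y_paper + 1·y_cutting = 19.
→ y_paper = 3.5 and y_cutting = 5.
Reduced cost of booklets: c₃ − yᵀa₃ = 7.5 − (3.5·1 + 5·1) = 7.5 − 8.5 = -1.

-1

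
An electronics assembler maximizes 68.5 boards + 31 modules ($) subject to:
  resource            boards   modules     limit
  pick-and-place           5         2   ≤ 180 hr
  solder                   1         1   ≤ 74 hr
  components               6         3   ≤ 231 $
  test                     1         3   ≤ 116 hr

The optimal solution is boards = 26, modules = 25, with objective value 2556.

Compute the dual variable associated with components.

Binding: pick-and-place and components. Non-binding: solder (23 unused), test (15 unused).
By complementary slackness, y = 0 for the non-binding constraints.
The binding rows give the dual system: 5·y_pick-and-place + 6·y_components = 68.5 and 2·y_pick-and-place + 3·y_components = 31.
Solving: y_pick-and-place = 6.5, y_components = 6.
Shadow price of components = 6.

6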